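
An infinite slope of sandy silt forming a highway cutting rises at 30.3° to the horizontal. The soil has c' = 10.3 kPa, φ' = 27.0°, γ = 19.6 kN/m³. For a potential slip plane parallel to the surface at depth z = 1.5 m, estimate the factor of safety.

FS = 1.68

For an infinite slope with a slip plane parallel to the surface (no pore pressure): FS = [c' + γz cos²β tanφ'] / [γz sinβ cosβ].
γz = 19.6·1.5 = 29.40 kN/m²
Numerator = 10.3 + 29.40·cos²30.3°·tan27.0° = 10.3 + 29.40·0.7455·0.5095 = 21.467 kPa
Denominator = 29.40·sin30.3°·cos30.3° = 29.40·0.5045·0.8634 = 12.807 kPa
FS = 21.467 / 12.807 = 1.676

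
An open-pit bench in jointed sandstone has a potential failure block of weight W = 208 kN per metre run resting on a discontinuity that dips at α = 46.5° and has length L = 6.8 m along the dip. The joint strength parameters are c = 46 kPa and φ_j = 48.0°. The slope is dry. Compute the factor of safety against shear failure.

FS = 3.13

Resolving the block weight along and normal to the plane and applying the Mohr–Coulomb strength on the joint:
N' = W cosα = 208·cos46.5° = 143.2 kN/m
Driving force T = W sinα = 208·sin46.5° = 150.9 kN/m
Resisting force R = c·L + N'·tanφ_j = 46·6.8 + 143.2·tan48.0° = 312.8 + 159.0 = 471.8 kN/m
FS = R / T = 471.8 / 150.9 = 3.127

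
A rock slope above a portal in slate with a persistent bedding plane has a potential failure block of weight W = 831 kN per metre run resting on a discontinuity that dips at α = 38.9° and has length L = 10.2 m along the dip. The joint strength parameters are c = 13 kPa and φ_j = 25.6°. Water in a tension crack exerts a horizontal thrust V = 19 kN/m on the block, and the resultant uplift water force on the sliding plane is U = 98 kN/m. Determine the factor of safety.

FS = 0.73

Resolving the block weight along and normal to the plane and applying the Mohr–Coulomb strength on the joint:
N' = W cosα − U − V sinα = 831·cos38.9° − 98 − 19·sin38.9° = 536.8 kN/m
Driving force T = W sinα + V cosα = 831·sin38.9° + 19·cos38.9° = 536.6 kN/m
Resisting force R = c·L + N'·tanφ_j = 13·10.2 + 536.8·tan25.6° = 132.6 + 257.2 = 389.8 kN/m
FS = R / T = 389.8 / 536.6 = 0.726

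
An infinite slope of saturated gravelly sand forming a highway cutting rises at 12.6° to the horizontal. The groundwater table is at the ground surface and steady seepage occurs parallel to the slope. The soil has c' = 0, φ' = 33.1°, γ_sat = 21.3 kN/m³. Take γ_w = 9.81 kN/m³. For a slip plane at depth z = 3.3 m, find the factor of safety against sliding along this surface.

With seepage parallel to the slope and the water table at the surface, the effective normal stress on the slip plane uses the buoyant unit weight γ' = γ_sat − γ_w while the driving shear stress uses γ_sat:
FS = [c' + γ' z cos²β tanφ'] / [γ_sat z sinβ cosβ]
(For c' = 0 this reduces to FS = (γ'/γ_sat)·tanφ'/tanβ.)
γ' = 21.3 − 9.81 = 11.49 kN/m³
Numerator = 0.0 + 11.49·3.3·cos²12.6°·tan33.1° = 0.0 + 11.49·3.3·0.9524·0.6519 = 23.542 kPa
Denominator = 21.3·3.3·sin12.6°·cos12.6° = 21.3·3.3·0.2181·0.9759 = 14.964 kPa
FS = 23.542 / 14.964 = 1.573

FS = 1.57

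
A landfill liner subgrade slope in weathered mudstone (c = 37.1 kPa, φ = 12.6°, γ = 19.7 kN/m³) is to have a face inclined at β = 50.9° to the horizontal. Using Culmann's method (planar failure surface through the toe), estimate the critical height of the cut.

H_c = 26.51 m

Culmann's analysis gives the critical failure plane at α_cr = (β + φ)/2 = (50.9 + 12.6)/2 = 31.8°, and the critical height
H_c = (4c/γ) · sinβ cosφ / [1 − cos(β − φ)]
    = (4·37.1/19.7) · sin50.9°·cos12.6° / [1 − cos(38.3°)]
    = 7.533 · 0.7760·0.9759 / [1 − 0.7848]
    = 7.533 · 0.7574 / 0.2152
    = 26.51 m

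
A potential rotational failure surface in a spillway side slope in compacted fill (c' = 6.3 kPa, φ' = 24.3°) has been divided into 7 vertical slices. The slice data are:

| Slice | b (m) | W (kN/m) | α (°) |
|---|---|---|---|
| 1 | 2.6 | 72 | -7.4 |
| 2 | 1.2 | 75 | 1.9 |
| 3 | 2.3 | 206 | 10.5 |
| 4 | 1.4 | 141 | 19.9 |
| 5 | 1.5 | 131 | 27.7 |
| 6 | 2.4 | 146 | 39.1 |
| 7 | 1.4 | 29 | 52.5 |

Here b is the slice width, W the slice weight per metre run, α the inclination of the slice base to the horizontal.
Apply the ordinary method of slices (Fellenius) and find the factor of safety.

FS = 1.66

Ordinary method of slices: FS = Σ[c'·Δl_i + (W_i cosα_i)·tanφ'] / Σ W_i sinα_i, with Δl_i = b_i / cosα_i.
Slice 1: Δl = 2.6/cos(-7.4°) = 2.622 m; N'_1 = 72·cos(-7.4°) = 71.4; c'Δl = 16.52; W sinα = -9.3
Slice 2: Δl = 1.2/cos1.9° = 1.201 m; N'_2 = 75·cos1.9° = 75.0; c'Δl = 7.56; W sinα = 2.5
Slice 3: Δl = 2.3/cos10.5° = 2.339 m; N'_3 = 206·cos10.5° = 202.6; c'Δl = 14.74; W sinα = 37.5
Slice 4: Δl = 1.4/cos19.9° = 1.489 m; N'_4 = 141·cos19.9° = 132.6; c'Δl = 9.38; W sinα = 48.0
Slice 5: Δl = 1.5/cos27.7° = 1.694 m; N'_5 = 131·cos27.7° = 116.0; c'Δl = 10.67; W sinα = 60.9
Slice 6: Δl = 2.4/cos39.1° = 3.093 m; N'_6 = 146·cos39.1° = 113.3; c'Δl = 19.48; W sinα = 92.1
Slice 7: Δl = 1.4/cos52.5° = 2.300 m; N'_7 = 29·cos52.5° = 17.7; c'Δl = 14.49; W sinα = 23.0
Σc'Δl = 92.8 kN/m; ΣN' = 728.4 kN/m; ΣW sinα = 254.7 kN/m
Resisting = 92.8 + 728.4·tan24.3° = 92.8 + 328.9 = 421.7 kN/m
FS = 421.7 / 254.7 = 1.656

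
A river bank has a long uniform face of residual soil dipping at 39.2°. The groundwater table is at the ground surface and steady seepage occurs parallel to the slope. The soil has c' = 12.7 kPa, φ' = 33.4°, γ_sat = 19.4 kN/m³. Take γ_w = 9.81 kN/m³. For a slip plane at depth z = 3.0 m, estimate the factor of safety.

With seepage parallel to the slope and the water table at the surface, the effective normal stress on the slip plane uses the buoyant unit weight γ' = γ_sat − γ_w while the driving shear stress uses γ_sat:
FS = [c' + γ' z cos²β tanφ'] / [γ_sat z sinβ cosβ]
γ' = 19.4 − 9.81 = 9.59 kN/m³
Numerator = 12.7 + 9.59·3.0·cos²39.2°·tan33.4° = 12.7 + 9.59·3.0·0.6005·0.6594 = 24.092 kPa
Denominator = 19.4·3.0·sin39.2°·cos39.2° = 19.4·3.0·0.6320·0.7749 = 28.506 kPa
FS = 24.092 / 28.506 = 0.845

FS = 0.85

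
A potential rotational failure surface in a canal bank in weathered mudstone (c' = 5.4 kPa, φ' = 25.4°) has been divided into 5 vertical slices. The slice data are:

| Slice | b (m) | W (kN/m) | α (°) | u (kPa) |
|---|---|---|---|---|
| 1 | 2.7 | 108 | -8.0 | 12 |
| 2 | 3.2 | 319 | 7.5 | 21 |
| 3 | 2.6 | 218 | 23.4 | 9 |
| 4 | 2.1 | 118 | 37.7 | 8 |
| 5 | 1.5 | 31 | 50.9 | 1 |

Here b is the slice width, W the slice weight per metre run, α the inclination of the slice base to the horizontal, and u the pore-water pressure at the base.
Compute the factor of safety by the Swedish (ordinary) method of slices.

Ordinary method of slices: FS = Σ[c'·Δl_i + (W_i cosα_i − u_i·Δl_i)·tanφ'] / Σ W_i sinα_i, with Δl_i = b_i / cosα_i.
Slice 1: Δl = 2.7/cos(-8.0°) = 2.727 m; N'_1 = 108·cos(-8.0°) − 12·2.727 = 74.2; c'Δl = 14.72; W sinα = -15.0
Slice 2: Δl = 3.2/cos7.5° = 3.228 m; N'_2 = 319·cos7.5° − 21·3.228 = 248.5; c'Δl = 17.43; W sinα = 41.6
Slice 3: Δl = 2.6/cos23.4° = 2.833 m; N'_3 = 218·cos23.4° − 9·2.833 = 174.6; c'Δl = 15.30; W sinα = 86.6
Slice 4: Δl = 2.1/cos37.7° = 2.654 m; N'_4 = 118·cos37.7° − 8·2.654 = 72.1; c'Δl = 14.33; W sinα = 72.2
Slice 5: Δl = 1.5/cos50.9° = 2.378 m; N'_5 = 31·cos50.9° − 1·2.378 = 17.2; c'Δl = 12.84; W sinα = 24.1
Σc'Δl = 74.6 kN/m; ΣN' = 586.6 kN/m; ΣW sinα = 209.4 kN/m
Resisting = 74.6 + 586.6·tan25.4° = 74.6 + 278.5 = 353.2 kN/m
FS = 353.2 / 209.4 = 1.687

FS = 1.69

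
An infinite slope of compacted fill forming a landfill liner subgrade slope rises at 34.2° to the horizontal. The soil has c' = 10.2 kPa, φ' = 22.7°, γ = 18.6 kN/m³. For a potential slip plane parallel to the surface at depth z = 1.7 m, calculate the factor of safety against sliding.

For an infinite slope with a slip plane parallel to the surface (no pore pressure): FS = [c' + γz cos²β tanφ'] / [γz sinβ cosβ].
γz = 18.6·1.7 = 31.62 kN/m²
Numerator = 10.2 + 31.62·cos²34.2°·tan22.7° = 10.2 + 31.62·0.6841·0.4183 = 19.248 kPa
Denominator = 31.62·sin34.2°·cos34.2° = 31.62·0.5621·0.8271 = 14.700 kPa
FS = 19.248 / 14.700 = 1.309

FS = 1.31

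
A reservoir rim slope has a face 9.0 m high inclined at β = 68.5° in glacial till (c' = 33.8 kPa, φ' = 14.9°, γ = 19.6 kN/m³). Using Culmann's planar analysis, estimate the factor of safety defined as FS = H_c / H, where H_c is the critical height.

H_c = (4c'/γ) · sinβ cosφ' / [1 − cos(β − φ')]
    = (4·33.8/19.6) · sin68.5°·cos14.9° / [1 − cos53.6°]
    = 6.898 · 0.8991 / 0.4066 = 15.25 m
FS = H_c / H = 15.25 / 9.0 = 1.695

FS = 1.69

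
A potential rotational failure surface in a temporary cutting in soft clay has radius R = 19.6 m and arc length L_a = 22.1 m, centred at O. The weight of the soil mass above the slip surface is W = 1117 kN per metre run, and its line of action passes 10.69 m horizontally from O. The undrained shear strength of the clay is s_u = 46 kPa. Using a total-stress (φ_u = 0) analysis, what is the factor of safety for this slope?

FS = 1.67

Taking moments about the centre O, the resisting moment is provided by the undrained shear strength acting along the arc:
M_R = s_u·L_a·R = 46·22.10·19.6 = 19925.4 kN·m/m
M_D = W·d = 1117·10.69 = 11940.7 kN·m/m
FS = M_R / M_D = 19925.4 / 11940.7 = 1.669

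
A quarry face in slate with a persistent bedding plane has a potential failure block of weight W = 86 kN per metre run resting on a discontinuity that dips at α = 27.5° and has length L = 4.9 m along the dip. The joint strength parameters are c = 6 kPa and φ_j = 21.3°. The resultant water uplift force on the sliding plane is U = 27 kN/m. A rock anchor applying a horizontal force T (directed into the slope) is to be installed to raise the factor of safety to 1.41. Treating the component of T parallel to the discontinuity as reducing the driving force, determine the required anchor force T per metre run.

Resolving forces along and normal to the sliding plane, with the horizontal anchor force T adding T·sinα to the effective normal force and T·cosα acting up the plane against the driving force:
FS = [cL + (W cosα − U + T sinα) tanφ_j] / [W sinα − T cosα]
Without the anchor: N' = 49.3 kN/m, driving T_d = 39.7 kN/m, resisting R = 6·4.9 + 49.3·tan21.3° = 48.6 kN/m, FS = 1.22.
Setting FS = 1.41 and solving for T:
1.41·(39.7 − T cos27.5°) = 48.6 + T sin27.5°·tan21.3°
T·(sin27.5°·tan21.3° + 1.41·cos27.5°) = 1.41·39.7 − 48.6
T·(0.4617·0.3899 + 1.41·0.8870) = 56.0 − 48.6 = 7.4
T·1.4307 = 7.4
T = 5.2 kN/m

T = 5 kN/m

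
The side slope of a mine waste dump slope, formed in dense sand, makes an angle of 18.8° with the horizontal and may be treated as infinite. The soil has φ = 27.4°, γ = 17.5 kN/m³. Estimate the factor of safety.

FS = 1.52

For a dry cohesionless infinite slope the factor of safety is FS = tanφ / tanβ.
FS = tan27.4° / tan18.8° = 0.5184 / 0.3404 = 1.523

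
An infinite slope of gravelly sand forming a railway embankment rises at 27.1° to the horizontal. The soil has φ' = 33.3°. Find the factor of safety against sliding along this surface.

FS = 1.28

For a dry cohesionless infinite slope the factor of safety is FS = tanφ' / tanβ.
FS = tan33.3° / tan27.1° = 0.6569 / 0.5117 = 1.284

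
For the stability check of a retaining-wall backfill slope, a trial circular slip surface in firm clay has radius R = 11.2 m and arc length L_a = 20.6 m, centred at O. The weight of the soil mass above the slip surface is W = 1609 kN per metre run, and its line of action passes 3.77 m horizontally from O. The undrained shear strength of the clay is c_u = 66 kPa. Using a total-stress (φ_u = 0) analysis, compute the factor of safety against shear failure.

FS = 2.51

Taking moments about the centre O, the resisting moment is provided by the undrained shear strength acting along the arc:
M_R = c_u·L_a·R = 66·20.60·11.2 = 15227.5 kN·m/m
M_D = W·d = 1609·3.77 = 6065.9 kN·m/m
FS = M_R / M_D = 15227.5 / 6065.9 = 2.510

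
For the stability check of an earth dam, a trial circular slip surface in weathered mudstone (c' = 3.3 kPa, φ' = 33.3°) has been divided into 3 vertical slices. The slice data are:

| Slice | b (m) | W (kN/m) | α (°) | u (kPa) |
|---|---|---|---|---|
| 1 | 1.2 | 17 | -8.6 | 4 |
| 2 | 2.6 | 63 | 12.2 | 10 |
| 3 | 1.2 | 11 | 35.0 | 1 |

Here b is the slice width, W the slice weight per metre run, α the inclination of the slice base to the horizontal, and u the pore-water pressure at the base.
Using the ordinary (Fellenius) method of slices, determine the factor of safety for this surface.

Ordinary method of slices: FS = Σ[c'·Δl_i + (W_i cosα_i − u_i·Δl_i)·tanφ'] / Σ W_i sinα_i, with Δl_i = b_i / cosα_i.
Slice 1: Δl = 1.2/cos(-8.6°) = 1.214 m; N'_1 = 17·cos(-8.6°) − 4·1.214 = 12.0; c'Δl = 4.01; W sinα = -2.5
Slice 2: Δl = 2.6/cos12.2° = 2.660 m; N'_2 = 63·cos12.2° − 10·2.660 = 35.0; c'Δl = 8.78; W sinα = 13.3
Slice 3: Δl = 1.2/cos35.0° = 1.465 m; N'_3 = 11·cos35.0° − 1·1.465 = 7.5; c'Δl = 4.83; W sinα = 6.3
Σc'Δl = 17.6 kN/m; ΣN' = 54.5 kN/m; ΣW sinα = 17.1 kN/m
Resisting = 17.6 + 54.5·tan33.3° = 17.6 + 35.8 = 53.4 kN/m
FS = 53.4 / 17.1 = 3.126

FS = 3.13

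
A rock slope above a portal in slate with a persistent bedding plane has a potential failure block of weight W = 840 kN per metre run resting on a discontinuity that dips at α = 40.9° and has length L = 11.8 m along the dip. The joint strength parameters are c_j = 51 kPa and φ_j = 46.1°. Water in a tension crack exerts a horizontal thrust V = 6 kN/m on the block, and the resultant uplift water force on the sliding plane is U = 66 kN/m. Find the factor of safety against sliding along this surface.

FS = 2.14

Resolving the block weight along and normal to the plane and applying the Mohr–Coulomb strength on the joint:
N' = W cosα − U − V sinα = 840·cos40.9° − 66 − 6·sin40.9° = 565.0 kN/m
Driving force T = W sinα + V cosα = 840·sin40.9° + 6·cos40.9° = 554.5 kN/m
Resisting force R = c_j·L + N'·tanφ_j = 51·11.8 + 565.0·tan46.1° = 601.8 + 587.1 = 1188.9 kN/m
FS = R / T = 1188.9 / 554.5 = 2.144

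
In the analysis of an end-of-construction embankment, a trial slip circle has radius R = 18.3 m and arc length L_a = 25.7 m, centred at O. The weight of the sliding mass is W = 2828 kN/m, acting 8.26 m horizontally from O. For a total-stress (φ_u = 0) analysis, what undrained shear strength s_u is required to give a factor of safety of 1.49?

s_u = 74.0 kPa

FS = s_u·L_a·R / (W·d), so s_u = FS·W·d / (L_a·R).
s_u = 1.49·2828·8.26 / (25.70·18.3) = 34805.3 / 470.31 = 74.01 kPa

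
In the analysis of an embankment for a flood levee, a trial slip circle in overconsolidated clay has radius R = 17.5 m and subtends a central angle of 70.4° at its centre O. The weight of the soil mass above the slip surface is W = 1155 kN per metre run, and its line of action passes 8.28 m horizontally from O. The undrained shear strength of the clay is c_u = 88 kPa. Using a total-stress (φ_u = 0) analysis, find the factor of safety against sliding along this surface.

FS = 3.46

Taking moments about the centre O, the resisting moment is provided by the undrained shear strength acting along the arc:
Arc length L_a = R·θ = 17.5·(70.4°·π/180) = 17.5·1.2287 = 21.50 m
M_R = c_u·L_a·R = 88·21.50·17.5 = 33113.8 kN·m/m
M_D = W·d = 1155·8.28 = 9563.4 kN·m/m
FS = M_R / M_D = 33113.8 / 9563.4 = 3.463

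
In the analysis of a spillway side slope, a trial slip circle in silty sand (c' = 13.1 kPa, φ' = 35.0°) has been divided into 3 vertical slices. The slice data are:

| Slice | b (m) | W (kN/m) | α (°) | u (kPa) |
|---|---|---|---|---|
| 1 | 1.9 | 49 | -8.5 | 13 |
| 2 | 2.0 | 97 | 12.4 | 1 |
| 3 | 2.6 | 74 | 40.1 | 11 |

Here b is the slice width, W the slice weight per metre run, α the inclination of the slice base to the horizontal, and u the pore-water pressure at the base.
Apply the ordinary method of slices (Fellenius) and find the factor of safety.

FS = 3.12

Ordinary method of slices: FS = Σ[c'·Δl_i + (W_i cosα_i − u_i·Δl_i)·tanφ'] / Σ W_i sinα_i, with Δl_i = b_i / cosα_i.
Slice 1: Δl = 1.9/cos(-8.5°) = 1.921 m; N'_1 = 49·cos(-8.5°) − 13·1.921 = 23.5; c'Δl = 25.17; W sinα = -7.2
Slice 2: Δl = 2.0/cos12.4° = 2.048 m; N'_2 = 97·cos12.4° − 1·2.048 = 92.7; c'Δl = 26.83; W sinα = 20.8
Slice 3: Δl = 2.6/cos40.1° = 3.399 m; N'_3 = 74·cos40.1° − 11·3.399 = 19.2; c'Δl = 44.53; W sinα = 47.7
Σc'Δl = 96.5 kN/m; ΣN' = 135.4 kN/m; ΣW sinα = 61.3 kN/m
Resisting = 96.5 + 135.4·tan35.0° = 96.5 + 94.8 = 191.3 kN/m
FS = 191.3 / 61.3 = 3.124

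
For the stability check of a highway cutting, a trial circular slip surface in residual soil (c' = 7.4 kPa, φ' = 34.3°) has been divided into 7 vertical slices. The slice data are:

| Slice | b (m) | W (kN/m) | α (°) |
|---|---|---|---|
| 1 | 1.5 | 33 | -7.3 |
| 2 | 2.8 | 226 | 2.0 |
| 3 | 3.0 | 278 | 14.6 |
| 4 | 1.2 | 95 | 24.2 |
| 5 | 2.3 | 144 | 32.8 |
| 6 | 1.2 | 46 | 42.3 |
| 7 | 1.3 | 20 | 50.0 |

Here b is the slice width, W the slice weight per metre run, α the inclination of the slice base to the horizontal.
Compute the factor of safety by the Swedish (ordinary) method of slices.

FS = 2.72

Ordinary method of slices: FS = Σ[c'·Δl_i + (W_i cosα_i)·tanφ'] / Σ W_i sinα_i, with Δl_i = b_i / cosα_i.
Slice 1: Δl = 1.5/cos(-7.3°) = 1.512 m; N'_1 = 33·cos(-7.3°) = 32.7; c'Δl = 11.19; W sinα = -4.2
Slice 2: Δl = 2.8/cos2.0° = 2.802 m; N'_2 = 226·cos2.0° = 225.9; c'Δl = 20.73; W sinα = 7.9
Slice 3: Δl = 3.0/cos14.6° = 3.100 m; N'_3 = 278·cos14.6° = 269.0; c'Δl = 22.94; W sinα = 70.1
Slice 4: Δl = 1.2/cos24.2° = 1.316 m; N'_4 = 95·cos24.2° = 86.7; c'Δl = 9.74; W sinα = 38.9
Slice 5: Δl = 2.3/cos32.8° = 2.736 m; N'_5 = 144·cos32.8° = 121.0; c'Δl = 20.25; W sinα = 78.0
Slice 6: Δl = 1.2/cos42.3° = 1.622 m; N'_6 = 46·cos42.3° = 34.0; c'Δl = 12.01; W sinα = 31.0
Slice 7: Δl = 1.3/cos50.0° = 2.022 m; N'_7 = 20·cos50.0° = 12.9; c'Δl = 14.97; W sinα = 15.3
Σc'Δl = 111.8 kN/m; ΣN' = 782.2 kN/m; ΣW sinα = 237.0 kN/m
Resisting = 111.8 + 782.2·tan34.3° = 111.8 + 533.6 = 645.4 kN/m
FS = 645.4 / 237.0 = 2.723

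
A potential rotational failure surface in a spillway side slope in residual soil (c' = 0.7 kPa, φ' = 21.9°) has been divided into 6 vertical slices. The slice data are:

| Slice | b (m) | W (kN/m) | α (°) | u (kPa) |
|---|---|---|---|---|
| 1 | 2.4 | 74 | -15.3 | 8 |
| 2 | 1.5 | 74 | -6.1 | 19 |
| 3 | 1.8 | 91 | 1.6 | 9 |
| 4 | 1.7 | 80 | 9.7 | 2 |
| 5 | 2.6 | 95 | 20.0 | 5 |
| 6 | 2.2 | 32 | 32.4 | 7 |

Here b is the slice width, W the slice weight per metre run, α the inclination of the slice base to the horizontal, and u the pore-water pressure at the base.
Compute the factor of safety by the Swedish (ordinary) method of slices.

Ordinary method of slices: FS = Σ[c'·Δl_i + (W_i cosα_i − u_i·Δl_i)·tanφ'] / Σ W_i sinα_i, with Δl_i = b_i / cosα_i.
Slice 1: Δl = 2.4/cos(-15.3°) = 2.488 m; N'_1 = 74·cos(-15.3°) − 8·2.488 = 51.5; c'Δl = 1.74; W sinα = -19.5
Slice 2: Δl = 1.5/cos(-6.1°) = 1.509 m; N'_2 = 74·cos(-6.1°) − 19·1.509 = 44.9; c'Δl = 1.06; W sinα = -7.9
Slice 3: Δl = 1.8/cos1.6° = 1.801 m; N'_3 = 91·cos1.6° − 9·1.801 = 74.8; c'Δl = 1.26; W sinα = 2.5
Slice 4: Δl = 1.7/cos9.7° = 1.725 m; N'_4 = 80·cos9.7° − 2·1.725 = 75.4; c'Δl = 1.21; W sinα = 13.5
Slice 5: Δl = 2.6/cos20.0° = 2.767 m; N'_5 = 95·cos20.0° − 5·2.767 = 75.4; c'Δl = 1.94; W sinα = 32.5
Slice 6: Δl = 2.2/cos32.4° = 2.606 m; N'_6 = 32·cos32.4° − 7·2.606 = 8.8; c'Δl = 1.82; W sinα = 17.1
Σc'Δl = 9.0 kN/m; ΣN' = 330.8 kN/m; ΣW sinα = 38.3 kN/m
Resisting = 9.0 + 330.8·tan21.9° = 9.0 + 133.0 = 142.0 kN/m
FS = 142.0 / 38.3 = 3.711

FS = 3.71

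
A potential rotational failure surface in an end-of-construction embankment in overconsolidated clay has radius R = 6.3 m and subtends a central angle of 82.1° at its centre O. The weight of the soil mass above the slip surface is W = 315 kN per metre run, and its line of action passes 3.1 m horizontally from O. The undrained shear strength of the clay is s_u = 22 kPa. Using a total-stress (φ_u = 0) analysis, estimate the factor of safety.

Taking moments about the centre O, the resisting moment is provided by the undrained shear strength acting along the arc:
Arc length L_a = R·θ = 6.3·(82.1°·π/180) = 6.3·1.4329 = 9.03 m
M_R = s_u·L_a·R = 22·9.03·6.3 = 1251.2 kN·m/m
M_D = W·d = 315·3.1 = 976.5 kN·m/m
FS = M_R / M_D = 1251.2 / 976.5 = 1.281

FS = 1.28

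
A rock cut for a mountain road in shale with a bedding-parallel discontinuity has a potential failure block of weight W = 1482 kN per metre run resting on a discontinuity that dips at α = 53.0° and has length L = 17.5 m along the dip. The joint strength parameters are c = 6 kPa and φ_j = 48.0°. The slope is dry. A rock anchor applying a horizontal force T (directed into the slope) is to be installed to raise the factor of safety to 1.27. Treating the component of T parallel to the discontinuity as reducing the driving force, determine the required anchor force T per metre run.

Resolving forces along and normal to the sliding plane, with the horizontal anchor force T adding T·sinα to the effective normal force and T·cosα acting up the plane against the driving force:
FS = [cL + (W cosα + T sinα) tanφ_j] / [W sinα − T cosα]
Without the anchor: N' = 891.9 kN/m, driving T_d = 1183.6 kN/m, resisting R = 6·17.5 + 891.9·tan48.0° = 1095.5 kN/m, FS = 0.93.
Setting FS = 1.27 and solving for T:
1.27·(1183.6 − T cos53.0°) = 1095.5 + T sin53.0°·tan48.0°
T·(sin53.0°·tan48.0° + 1.27·cos53.0°) = 1.27·1183.6 − 1095.5
T·(0.7986·1.1106 + 1.27·0.6018) = 1503.1 − 1095.5 = 407.6
T·1.6513 = 407.6
T = 246.8 kN/m

T = 247 kN/m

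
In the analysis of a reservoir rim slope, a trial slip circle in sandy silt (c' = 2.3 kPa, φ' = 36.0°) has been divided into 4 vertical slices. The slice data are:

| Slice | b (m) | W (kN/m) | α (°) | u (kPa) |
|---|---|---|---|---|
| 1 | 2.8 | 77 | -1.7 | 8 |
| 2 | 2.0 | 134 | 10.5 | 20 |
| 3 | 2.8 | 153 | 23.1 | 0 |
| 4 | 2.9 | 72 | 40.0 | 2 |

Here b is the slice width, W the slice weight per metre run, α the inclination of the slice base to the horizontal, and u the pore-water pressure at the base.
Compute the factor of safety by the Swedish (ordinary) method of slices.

Ordinary method of slices: FS = Σ[c'·Δl_i + (W_i cosα_i − u_i·Δl_i)·tanφ'] / Σ W_i sinα_i, with Δl_i = b_i / cosα_i.
Slice 1: Δl = 2.8/cos(-1.7°) = 2.801 m; N'_1 = 77·cos(-1.7°) − 8·2.801 = 54.6; c'Δl = 6.44; W sinα = -2.3
Slice 2: Δl = 2.0/cos10.5° = 2.034 m; N'_2 = 134·cos10.5° − 20·2.034 = 91.1; c'Δl = 4.68; W sinα = 24.4
Slice 3: Δl = 2.8/cos23.1° = 3.044 m; N'_3 = 153·cos23.1° − 0·3.044 = 140.7; c'Δl = 7.00; W sinα = 60.0
Slice 4: Δl = 2.9/cos40.0° = 3.786 m; N'_4 = 72·cos40.0° − 2·3.786 = 47.6; c'Δl = 8.71; W sinα = 46.3
Σc'Δl = 26.8 kN/m; ΣN' = 333.9 kN/m; ΣW sinα = 128.4 kN/m
Resisting = 26.8 + 333.9·tan36.0° = 26.8 + 242.6 = 269.5 kN/m
FS = 269.5 / 128.4 = 2.098

FS = 2.10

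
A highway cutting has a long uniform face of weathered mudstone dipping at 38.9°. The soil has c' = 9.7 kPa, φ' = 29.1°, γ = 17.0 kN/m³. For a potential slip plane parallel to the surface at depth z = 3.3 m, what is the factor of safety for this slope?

For an infinite slope with a slip plane parallel to the surface (no pore pressure): FS = [c' + γz cos²β tanφ'] / [γz sinβ cosβ].
γz = 17.0·3.3 = 56.10 kN/m²
Numerator = 9.7 + 56.10·cos²38.9°·tan29.1° = 9.7 + 56.10·0.6057·0.5566 = 28.612 kPa
Denominator = 56.10·sin38.9°·cos38.9° = 56.10·0.6280·0.7782 = 27.417 kPa
FS = 28.612 / 27.417 = 1.044

FS = 1.04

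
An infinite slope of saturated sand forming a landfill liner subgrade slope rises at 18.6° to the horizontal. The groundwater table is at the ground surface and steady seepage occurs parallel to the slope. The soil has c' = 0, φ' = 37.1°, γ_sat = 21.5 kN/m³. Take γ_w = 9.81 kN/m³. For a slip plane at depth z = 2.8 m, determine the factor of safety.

FS = 1.22

With seepage parallel to the slope and the water table at the surface, the effective normal stress on the slip plane uses the buoyant unit weight γ' = γ_sat − γ_w while the driving shear stress uses γ_sat:
FS = [c' + γ' z cos²β tanφ'] / [γ_sat z sinβ cosβ]
(For c' = 0 this reduces to FS = (γ'/γ_sat)·tanφ'/tanβ.)
γ' = 21.5 − 9.81 = 11.69 kN/m³
Numerator = 0.0 + 11.69·2.8·cos²18.6°·tan37.1° = 0.0 + 11.69·2.8·0.8983·0.7563 = 22.237 kPa
Denominator = 21.5·2.8·sin18.6°·cos18.6° = 21.5·2.8·0.3190·0.9478 = 18.198 kPa
FS = 22.237 / 18.198 = 1.222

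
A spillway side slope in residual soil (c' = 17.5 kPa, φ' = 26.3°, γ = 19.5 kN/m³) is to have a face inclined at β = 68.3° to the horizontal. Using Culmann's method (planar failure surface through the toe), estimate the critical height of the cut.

H_c = 11.64 m

Culmann's analysis gives the critical failure plane at α_cr = (β + φ')/2 = (68.3 + 26.3)/2 = 47.3°, and the critical height
H_c = (4c'/γ) · sinβ cosφ' / [1 − cos(β − φ')]
    = (4·17.5/19.5) · sin68.3°·cos26.3° / [1 − cos(42.0°)]
    = 3.590 · 0.9291·0.8965 / [1 − 0.7431]
    = 3.590 · 0.8330 / 0.2569
    = 11.64 m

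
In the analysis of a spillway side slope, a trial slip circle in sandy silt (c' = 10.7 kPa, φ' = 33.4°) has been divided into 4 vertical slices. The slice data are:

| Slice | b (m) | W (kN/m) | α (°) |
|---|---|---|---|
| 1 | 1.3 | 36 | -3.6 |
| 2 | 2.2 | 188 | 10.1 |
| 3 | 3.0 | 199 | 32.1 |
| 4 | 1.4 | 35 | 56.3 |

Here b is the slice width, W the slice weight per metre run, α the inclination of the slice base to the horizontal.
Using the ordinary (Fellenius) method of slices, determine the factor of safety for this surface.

FS = 2.25

Ordinary method of slices: FS = Σ[c'·Δl_i + (W_i cosα_i)·tanφ'] / Σ W_i sinα_i, with Δl_i = b_i / cosα_i.
Slice 1: Δl = 1.3/cos(-3.6°) = 1.303 m; N'_1 = 36·cos(-3.6°) = 35.9; c'Δl = 13.94; W sinα = -2.3
Slice 2: Δl = 2.2/cos10.1° = 2.235 m; N'_2 = 188·cos10.1° = 185.1; c'Δl = 23.91; W sinα = 33.0
Slice 3: Δl = 3.0/cos32.1° = 3.541 m; N'_3 = 199·cos32.1° = 168.6; c'Δl = 37.89; W sinα = 105.7
Slice 4: Δl = 1.4/cos56.3° = 2.523 m; N'_4 = 35·cos56.3° = 19.4; c'Δl = 27.00; W sinα = 29.1
Σc'Δl = 102.7 kN/m; ΣN' = 409.0 kN/m; ΣW sinα = 165.6 kN/m
Resisting = 102.7 + 409.0·tan33.4° = 102.7 + 269.7 = 372.4 kN/m
FS = 372.4 / 165.6 = 2.249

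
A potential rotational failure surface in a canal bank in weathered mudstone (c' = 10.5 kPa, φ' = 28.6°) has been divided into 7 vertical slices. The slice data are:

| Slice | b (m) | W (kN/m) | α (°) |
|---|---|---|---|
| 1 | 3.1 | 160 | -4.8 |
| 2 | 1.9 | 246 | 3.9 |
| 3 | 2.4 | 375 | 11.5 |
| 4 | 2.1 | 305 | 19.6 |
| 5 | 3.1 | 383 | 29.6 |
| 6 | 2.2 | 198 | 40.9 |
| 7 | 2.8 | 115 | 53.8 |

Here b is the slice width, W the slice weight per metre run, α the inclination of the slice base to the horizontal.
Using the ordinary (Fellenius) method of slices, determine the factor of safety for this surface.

FS = 1.85

Ordinary method of slices: FS = Σ[c'·Δl_i + (W_i cosα_i)·tanφ'] / Σ W_i sinα_i, with Δl_i = b_i / cosα_i.
Slice 1: Δl = 3.1/cos(-4.8°) = 3.111 m; N'_1 = 160·cos(-4.8°) = 159.4; c'Δl = 32.66; W sinα = -13.4
Slice 2: Δl = 1.9/cos3.9° = 1.904 m; N'_2 = 246·cos3.9° = 245.4; c'Δl = 20.00; W sinα = 16.7
Slice 3: Δl = 2.4/cos11.5° = 2.449 m; N'_3 = 375·cos11.5° = 367.5; c'Δl = 25.72; W sinα = 74.8
Slice 4: Δl = 2.1/cos19.6° = 2.229 m; N'_4 = 305·cos19.6° = 287.3; c'Δl = 23.41; W sinα = 102.3
Slice 5: Δl = 3.1/cos29.6° = 3.565 m; N'_5 = 383·cos29.6° = 333.0; c'Δl = 37.44; W sinα = 189.2
Slice 6: Δl = 2.2/cos40.9° = 2.911 m; N'_6 = 198·cos40.9° = 149.7; c'Δl = 30.56; W sinα = 129.6
Slice 7: Δl = 2.8/cos53.8° = 4.741 m; N'_7 = 115·cos53.8° = 67.9; c'Δl = 49.78; W sinα = 92.8
Σc'Δl = 219.6 kN/m; ΣN' = 1610.3 kN/m; ΣW sinα = 592.0 kN/m
Resisting = 219.6 + 1610.3·tan28.6° = 219.6 + 877.9 = 1097.5 kN/m
FS = 1097.5 / 592.0 = 1.854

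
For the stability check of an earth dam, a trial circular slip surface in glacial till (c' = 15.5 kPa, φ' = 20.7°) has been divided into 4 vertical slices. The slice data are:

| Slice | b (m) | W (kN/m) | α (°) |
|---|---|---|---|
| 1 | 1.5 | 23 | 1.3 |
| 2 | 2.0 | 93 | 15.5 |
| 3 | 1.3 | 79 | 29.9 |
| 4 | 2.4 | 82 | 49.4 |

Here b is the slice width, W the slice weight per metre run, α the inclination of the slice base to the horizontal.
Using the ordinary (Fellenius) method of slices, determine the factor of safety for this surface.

Ordinary method of slices: FS = Σ[c'·Δl_i + (W_i cosα_i)·tanφ'] / Σ W_i sinα_i, with Δl_i = b_i / cosα_i.
Slice 1: Δl = 1.5/cos1.3° = 1.500 m; N'_1 = 23·cos1.3° = 23.0; c'Δl = 23.26; W sinα = 0.5
Slice 2: Δl = 2.0/cos15.5° = 2.075 m; N'_2 = 93·cos15.5° = 89.6; c'Δl = 32.17; W sinα = 24.9
Slice 3: Δl = 1.3/cos29.9° = 1.500 m; N'_3 = 79·cos29.9° = 68.5; c'Δl = 23.24; W sinα = 39.4
Slice 4: Δl = 2.4/cos49.4° = 3.688 m; N'_4 = 82·cos49.4° = 53.4; c'Δl = 57.16; W sinα = 62.3
Σc'Δl = 135.8 kN/m; ΣN' = 234.5 kN/m; ΣW sinα = 127.0 kN/m
Resisting = 135.8 + 234.5·tan20.7° = 135.8 + 88.6 = 224.4 kN/m
FS = 224.4 / 127.0 = 1.767

FS = 1.77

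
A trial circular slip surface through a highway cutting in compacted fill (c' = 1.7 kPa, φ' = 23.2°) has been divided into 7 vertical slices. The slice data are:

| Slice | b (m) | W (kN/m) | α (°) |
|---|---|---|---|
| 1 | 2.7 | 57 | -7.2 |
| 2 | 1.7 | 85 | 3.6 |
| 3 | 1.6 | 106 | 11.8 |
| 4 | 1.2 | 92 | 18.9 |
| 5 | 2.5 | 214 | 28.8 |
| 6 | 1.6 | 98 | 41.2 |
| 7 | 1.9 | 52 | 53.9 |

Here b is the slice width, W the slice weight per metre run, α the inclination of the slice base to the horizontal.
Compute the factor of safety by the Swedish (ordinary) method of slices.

Ordinary method of slices: FS = Σ[c'·Δl_i + (W_i cosα_i)·tanφ'] / Σ W_i sinα_i, with Δl_i = b_i / cosα_i.
Slice 1: Δl = 2.7/cos(-7.2°) = 2.721 m; N'_1 = 57·cos(-7.2°) = 56.6; c'Δl = 4.63; W sinα = -7.1
Slice 2: Δl = 1.7/cos3.6° = 1.703 m; N'_2 = 85·cos3.6° = 84.8; c'Δl = 2.90; W sinα = 5.3
Slice 3: Δl = 1.6/cos11.8° = 1.635 m; N'_3 = 106·cos11.8° = 103.8; c'Δl = 2.78; W sinα = 21.7
Slice 4: Δl = 1.2/cos18.9° = 1.268 m; N'_4 = 92·cos18.9° = 87.0; c'Δl = 2.16; W sinα = 29.8
Slice 5: Δl = 2.5/cos28.8° = 2.853 m; N'_5 = 214·cos28.8° = 187.5; c'Δl = 4.85; W sinα = 103.1
Slice 6: Δl = 1.6/cos41.2° = 2.126 m; N'_6 = 98·cos41.2° = 73.7; c'Δl = 3.62; W sinα = 64.6
Slice 7: Δl = 1.9/cos53.9° = 3.225 m; N'_7 = 52·cos53.9° = 30.6; c'Δl = 5.48; W sinα = 42.0
Σc'Δl = 26.4 kN/m; ΣN' = 624.1 kN/m; ΣW sinα = 259.3 kN/m
Resisting = 26.4 + 624.1·tan23.2° = 26.4 + 267.5 = 293.9 kN/m
FS = 293.9 / 259.3 = 1.133

FS = 1.13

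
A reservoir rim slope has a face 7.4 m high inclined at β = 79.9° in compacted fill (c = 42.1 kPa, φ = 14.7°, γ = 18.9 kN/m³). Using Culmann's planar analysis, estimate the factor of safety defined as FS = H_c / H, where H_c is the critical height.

H_c = (4c/γ) · sinβ cosφ / [1 − cos(β − φ)]
    = (4·42.1/18.9) · sin79.9°·cos14.7° / [1 − cos65.2°]
    = 8.910 · 0.9523 / 0.5805 = 14.62 m
FS = H_c / H = 14.62 / 7.4 = 1.975

FS = 1.98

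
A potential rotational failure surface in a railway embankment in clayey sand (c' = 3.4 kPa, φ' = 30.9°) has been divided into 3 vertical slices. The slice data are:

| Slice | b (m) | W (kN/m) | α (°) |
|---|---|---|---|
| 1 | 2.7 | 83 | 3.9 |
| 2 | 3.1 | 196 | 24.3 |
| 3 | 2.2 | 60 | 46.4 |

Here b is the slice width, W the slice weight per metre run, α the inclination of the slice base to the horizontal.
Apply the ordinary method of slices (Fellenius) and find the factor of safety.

Ordinary method of slices: FS = Σ[c'·Δl_i + (W_i cosα_i)·tanφ'] / Σ W_i sinα_i, with Δl_i = b_i / cosα_i.
Slice 1: Δl = 2.7/cos3.9° = 2.706 m; N'_1 = 83·cos3.9° = 82.8; c'Δl = 9.20; W sinα = 5.6
Slice 2: Δl = 3.1/cos24.3° = 3.401 m; N'_2 = 196·cos24.3° = 178.6; c'Δl = 11.56; W sinα = 80.7
Slice 3: Δl = 2.2/cos46.4° = 3.190 m; N'_3 = 60·cos46.4° = 41.4; c'Δl = 10.85; W sinα = 43.5
Σc'Δl = 31.6 kN/m; ΣN' = 302.8 kN/m; ΣW sinα = 129.8 kN/m
Resisting = 31.6 + 302.8·tan30.9° = 31.6 + 181.2 = 212.8 kN/m
FS = 212.8 / 129.8 = 1.640

FS = 1.64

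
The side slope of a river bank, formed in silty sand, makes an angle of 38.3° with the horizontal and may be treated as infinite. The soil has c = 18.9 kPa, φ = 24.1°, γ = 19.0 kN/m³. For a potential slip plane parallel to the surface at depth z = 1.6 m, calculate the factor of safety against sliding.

For an infinite slope with a slip plane parallel to the surface (no pore pressure): FS = [c + γz cos²β tanφ] / [γz sinβ cosβ].
γz = 19.0·1.6 = 30.40 kN/m²
Numerator = 18.9 + 30.40·cos²38.3°·tan24.1° = 18.9 + 30.40·0.6159·0.4473 = 27.275 kPa
Denominator = 30.40·sin38.3°·cos38.3° = 30.40·0.6198·0.7848 = 14.786 kPa
FS = 27.275 / 14.786 = 1.845

FS = 1.84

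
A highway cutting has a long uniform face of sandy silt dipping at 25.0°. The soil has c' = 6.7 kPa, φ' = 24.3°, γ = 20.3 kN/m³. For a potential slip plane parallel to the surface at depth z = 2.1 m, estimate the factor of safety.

FS = 1.38

For an infinite slope with a slip plane parallel to the surface (no pore pressure): FS = [c' + γz cos²β tanφ'] / [γz sinβ cosβ].
γz = 20.3·2.1 = 42.63 kN/m²
Numerator = 6.7 + 42.63·cos²25.0°·tan24.3° = 6.7 + 42.63·0.8214·0.4515 = 22.510 kPa
Denominator = 42.63·sin25.0°·cos25.0° = 42.63·0.4226·0.9063 = 16.328 kPa
FS = 22.510 / 16.328 = 1.379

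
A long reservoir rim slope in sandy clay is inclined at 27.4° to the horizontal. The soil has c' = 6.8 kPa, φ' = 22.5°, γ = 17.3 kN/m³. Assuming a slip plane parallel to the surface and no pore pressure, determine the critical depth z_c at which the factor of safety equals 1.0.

z_c = 4.79 m

Setting FS = 1.00 in FS = [c' + γz cos²β tanφ'] / [γz sinβ cosβ] and solving for z:
z = c' / [γ cosβ (FS·sinβ − cosβ·tanφ')]
  = 6.8 / [17.3·cos27.4°·(1.00·sin27.4° − cos27.4°·tan22.5°)]
  = 6.8 / [17.3·0.8878·(1.00·0.4602 − 0.8878·0.4142)]
  = 6.8 / 1.4200 = 4.789 m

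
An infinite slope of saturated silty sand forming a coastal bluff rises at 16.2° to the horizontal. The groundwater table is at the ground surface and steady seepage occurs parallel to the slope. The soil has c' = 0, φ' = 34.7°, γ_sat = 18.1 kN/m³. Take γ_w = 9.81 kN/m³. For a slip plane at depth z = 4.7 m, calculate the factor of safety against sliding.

FS = 1.09

With seepage parallel to the slope and the water table at the surface, the effective normal stress on the slip plane uses the buoyant unit weight γ' = γ_sat − γ_w while the driving shear stress uses γ_sat:
FS = [c' + γ' z cos²β tanφ'] / [γ_sat z sinβ cosβ]
(For c' = 0 this reduces to FS = (γ'/γ_sat)·tanφ'/tanβ.)
γ' = 18.1 − 9.81 = 8.29 kN/m³
Numerator = 0.0 + 8.29·4.7·cos²16.2°·tan34.7° = 0.0 + 8.29·4.7·0.9222·0.6924 = 24.879 kPa
Denominator = 18.1·4.7·sin16.2°·cos16.2° = 18.1·4.7·0.2790·0.9603 = 22.791 kPa
FS = 24.879 / 22.791 = 1.092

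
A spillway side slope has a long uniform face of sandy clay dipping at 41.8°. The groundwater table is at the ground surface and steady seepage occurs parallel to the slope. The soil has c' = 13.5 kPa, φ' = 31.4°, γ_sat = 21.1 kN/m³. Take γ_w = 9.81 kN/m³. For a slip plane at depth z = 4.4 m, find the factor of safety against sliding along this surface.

FS = 0.66

With seepage parallel to the slope and the water table at the surface, the effective normal stress on the slip plane uses the buoyant unit weight γ' = γ_sat − γ_w while the driving shear stress uses γ_sat:
FS = [c' + γ' z cos²β tanφ'] / [γ_sat z sinβ cosβ]
γ' = 21.1 − 9.81 = 11.29 kN/m³
Numerator = 13.5 + 11.29·4.4·cos²41.8°·tan31.4° = 13.5 + 11.29·4.4·0.5557·0.6104 = 30.351 kPa
Denominator = 21.1·4.4·sin41.8°·cos41.8° = 21.1·4.4·0.6665·0.7455 = 46.131 kPa
FS = 30.351 / 46.131 = 0.658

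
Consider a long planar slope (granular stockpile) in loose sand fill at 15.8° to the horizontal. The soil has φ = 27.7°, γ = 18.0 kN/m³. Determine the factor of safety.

For a dry cohesionless infinite slope the factor of safety is FS = tanφ / tanβ.
FS = tan27.7° / tan15.8° = 0.5250 / 0.2830 = 1.855

FS = 1.86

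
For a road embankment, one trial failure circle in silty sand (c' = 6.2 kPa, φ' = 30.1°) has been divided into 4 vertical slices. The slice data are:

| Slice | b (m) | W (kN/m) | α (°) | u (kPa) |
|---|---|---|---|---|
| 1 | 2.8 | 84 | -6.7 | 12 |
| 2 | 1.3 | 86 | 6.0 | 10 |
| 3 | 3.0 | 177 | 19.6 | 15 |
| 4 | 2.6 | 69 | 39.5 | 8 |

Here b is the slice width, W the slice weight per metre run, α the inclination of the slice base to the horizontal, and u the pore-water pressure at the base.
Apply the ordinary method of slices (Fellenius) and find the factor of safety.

Ordinary method of slices: FS = Σ[c'·Δl_i + (W_i cosα_i − u_i·Δl_i)·tanφ'] / Σ W_i sinα_i, with Δl_i = b_i / cosα_i.
Slice 1: Δl = 2.8/cos(-6.7°) = 2.819 m; N'_1 = 84·cos(-6.7°) − 12·2.819 = 49.6; c'Δl = 17.48; W sinα = -9.8
Slice 2: Δl = 1.3/cos6.0° = 1.307 m; N'_2 = 86·cos6.0° − 10·1.307 = 72.5; c'Δl = 8.10; W sinα = 9.0
Slice 3: Δl = 3.0/cos19.6° = 3.185 m; N'_3 = 177·cos19.6° − 15·3.185 = 119.0; c'Δl = 19.74; W sinα = 59.4
Slice 4: Δl = 2.6/cos39.5° = 3.370 m; N'_4 = 69·cos39.5° − 8·3.370 = 26.3; c'Δl = 20.89; W sinα = 43.9
Σc'Δl = 66.2 kN/m; ΣN' = 267.3 kN/m; ΣW sinα = 102.5 kN/m
Resisting = 66.2 + 267.3·tan30.1° = 66.2 + 155.0 = 221.2 kN/m
FS = 221.2 / 102.5 = 2.159

FS = 2.16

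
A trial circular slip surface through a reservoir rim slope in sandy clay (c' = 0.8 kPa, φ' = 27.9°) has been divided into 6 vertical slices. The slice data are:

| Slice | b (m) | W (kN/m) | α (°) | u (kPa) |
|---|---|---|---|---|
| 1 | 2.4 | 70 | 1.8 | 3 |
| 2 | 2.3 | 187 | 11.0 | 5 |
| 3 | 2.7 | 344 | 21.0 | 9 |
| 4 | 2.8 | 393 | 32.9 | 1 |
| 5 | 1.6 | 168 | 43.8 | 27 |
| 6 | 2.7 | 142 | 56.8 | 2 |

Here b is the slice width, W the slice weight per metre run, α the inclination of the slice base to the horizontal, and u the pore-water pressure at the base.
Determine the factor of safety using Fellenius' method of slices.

Ordinary method of slices: FS = Σ[c'·Δl_i + (W_i cosα_i − u_i·Δl_i)·tanφ'] / Σ W_i sinα_i, with Δl_i = b_i / cosα_i.
Slice 1: Δl = 2.4/cos1.8° = 2.401 m; N'_1 = 70·cos1.8° − 3·2.401 = 62.8; c'Δl = 1.92; W sinα = 2.2
Slice 2: Δl = 2.3/cos11.0° = 2.343 m; N'_2 = 187·cos11.0° − 5·2.343 = 171.8; c'Δl = 1.87; W sinα = 35.7
Slice 3: Δl = 2.7/cos21.0° = 2.892 m; N'_3 = 344·cos21.0° − 9·2.892 = 295.1; c'Δl = 2.31; W sinα = 123.3
Slice 4: Δl = 2.8/cos32.9° = 3.335 m; N'_4 = 393·cos32.9° − 1·3.335 = 326.6; c'Δl = 2.67; W sinα = 213.5
Slice 5: Δl = 1.6/cos43.8° = 2.217 m; N'_5 = 168·cos43.8° − 27·2.217 = 61.4; c'Δl = 1.77; W sinα = 116.3
Slice 6: Δl = 2.7/cos56.8° = 4.931 m; N'_6 = 142·cos56.8° − 2·4.931 = 67.9; c'Δl = 3.94; W sinα = 118.8
Σc'Δl = 14.5 kN/m; ΣN' = 985.7 kN/m; ΣW sinα = 609.7 kN/m
Resisting = 14.5 + 985.7·tan27.9° = 14.5 + 521.9 = 536.4 kN/m
FS = 536.4 / 609.7 = 0.880

FS = 0.88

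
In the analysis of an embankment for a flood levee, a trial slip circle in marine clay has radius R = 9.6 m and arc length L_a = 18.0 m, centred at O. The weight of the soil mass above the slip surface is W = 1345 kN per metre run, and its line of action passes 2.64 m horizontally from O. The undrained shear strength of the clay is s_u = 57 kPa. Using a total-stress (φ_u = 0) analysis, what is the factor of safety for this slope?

FS = 2.77

Taking moments about the centre O, the resisting moment is provided by the undrained shear strength acting along the arc:
M_R = s_u·L_a·R = 57·18.00·9.6 = 9849.6 kN·m/m
M_D = W·d = 1345·2.64 = 3550.8 kN·m/m
FS = M_R / M_D = 9849.6 / 3550.8 = 2.774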